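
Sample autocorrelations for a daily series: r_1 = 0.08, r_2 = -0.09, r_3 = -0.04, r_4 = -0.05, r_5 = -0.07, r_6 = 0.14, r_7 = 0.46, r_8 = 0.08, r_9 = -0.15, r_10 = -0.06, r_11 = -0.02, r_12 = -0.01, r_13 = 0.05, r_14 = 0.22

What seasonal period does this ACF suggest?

The largest autocorrelation is r_7 = 0.46, with a weaker echo at lag 14 (0.22); the remaining lags stay at or below 0.14.
The dominant spike at lag 7 indicates a seasonal period of 7.

7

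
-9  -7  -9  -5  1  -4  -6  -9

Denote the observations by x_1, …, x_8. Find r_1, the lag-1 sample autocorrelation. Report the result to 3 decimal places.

0.293

Mean x̄ = (-9 − 7 − 9 − 5 + 1 − 4 − 6 − 9)/8 = -6.0000
Deviations from mean: -3.0000, -1.0000, -3.0000, 1.0000, 7.0000, 2.0000, 0.0000, -3.0000
Σ(x_t−x̄)(x_{t+1}−x̄) = (3.0000) + (3.0000) + (-3.0000) + (7.0000) + (14.0000) + (0.0000) + (0.0000) = 24.0000
Denominator Σ(x_t−x̄)² = 82.0000
r_1 = 24.0000 / 82.0000 = 0.293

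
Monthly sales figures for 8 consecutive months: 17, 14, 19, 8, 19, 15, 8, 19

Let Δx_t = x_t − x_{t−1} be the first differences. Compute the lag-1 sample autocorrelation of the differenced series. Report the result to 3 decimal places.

-0.612

First differences Δx: -3, 5, -11, 11, -4, -7, 11
Mean of differences = 0.2857
Numerator Σ(Δx_t−Δx̄)(Δx_{t+1}−Δx̄) = -282.3673
Denominator Σ(Δx_t−Δx̄)² = 461.4286
r_1(Δx) = -282.3673 / 461.4286 = -0.612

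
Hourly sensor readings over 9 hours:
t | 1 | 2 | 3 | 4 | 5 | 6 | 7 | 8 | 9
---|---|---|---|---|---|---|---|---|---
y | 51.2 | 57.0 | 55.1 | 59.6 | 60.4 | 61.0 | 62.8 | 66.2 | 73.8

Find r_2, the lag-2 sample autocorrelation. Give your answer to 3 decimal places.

Mean ȳ = (51.2 + 57.0 + 55.1 + 59.6 + 60.4 + 61.0 + 62.8 + 66.2 + 73.8)/9 = 60.7889
Σ(y_t−ȳ)(y_{t+2}−ȳ) = (54.5501) + (4.5046) + (2.2123) + (-0.2510) + (-0.7821) + (1.1423) + (26.1668) = 87.5431
Denominator Σ(y_t−ȳ)² = 342.8889
r_2 = 87.5431 / 342.8889 = 0.255

0.255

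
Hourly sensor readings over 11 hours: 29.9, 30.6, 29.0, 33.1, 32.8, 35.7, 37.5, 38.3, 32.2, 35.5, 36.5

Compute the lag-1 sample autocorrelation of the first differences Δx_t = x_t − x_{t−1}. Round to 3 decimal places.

-0.370

First differences Δx: 0.7, -1.6, 4.1, -0.3, 2.9, 1.8, 0.8, -6.1, 3.3, 1.0
Mean of differences = 0.6600
Numerator Σ(Δx_t−Δx̄)(Δx_{t+1}−Δx̄) = -28.4996
Denominator Σ(Δx_t−Δx̄)² = 76.9840
r_1(Δx) = -28.4996 / 76.9840 = -0.370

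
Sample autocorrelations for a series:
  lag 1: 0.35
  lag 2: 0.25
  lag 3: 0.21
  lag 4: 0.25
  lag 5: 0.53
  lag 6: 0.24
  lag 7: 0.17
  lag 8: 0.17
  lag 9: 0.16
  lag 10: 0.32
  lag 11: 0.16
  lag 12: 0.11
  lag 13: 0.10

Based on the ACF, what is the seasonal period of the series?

5

The largest autocorrelation is r_5 = 0.53; the remaining lags stay at or below 0.35. The elevated value at lag 1 (0.35), dropping to 0.25 at lag 2, reflects decaying short-term dependence rather than seasonality.
The dominant spike at lag 5 indicates a seasonal period of 5.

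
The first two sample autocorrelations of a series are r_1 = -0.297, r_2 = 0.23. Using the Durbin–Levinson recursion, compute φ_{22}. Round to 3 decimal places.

φ_{22} = (r_2 − r_1²) / (1 − r_1²)
r_1² = (-0.297)² = 0.088209
Numerator = 0.23 − 0.0882 = 0.1418; denominator = 1 − 0.0882 = 0.9118
φ_{22} = 0.1418 / 0.9118 = 0.156

0.156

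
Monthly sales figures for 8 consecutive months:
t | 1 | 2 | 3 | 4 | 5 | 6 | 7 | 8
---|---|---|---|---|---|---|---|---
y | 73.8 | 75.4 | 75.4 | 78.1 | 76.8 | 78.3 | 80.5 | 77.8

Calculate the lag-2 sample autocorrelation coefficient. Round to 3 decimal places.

Mean ȳ = (73.8 + 75.4 + 75.4 + 78.1 + 76.8 + 78.3 + 80.5 + 77.8)/8 = 77.0125
Numerator Σ_{t=1}^{6}(y_t−ȳ)(y_{t+2}−ȳ) = 5.4422
Denominator Σ(y_t−ȳ)² = 31.1888
r_2 = 5.4422 / 31.1888 = 0.174

0.174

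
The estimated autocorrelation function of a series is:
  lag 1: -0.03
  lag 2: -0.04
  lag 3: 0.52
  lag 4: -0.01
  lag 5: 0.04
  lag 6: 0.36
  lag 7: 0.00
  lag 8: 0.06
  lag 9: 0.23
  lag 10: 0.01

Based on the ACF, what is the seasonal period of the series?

The largest autocorrelation is r_3 = 0.52, with weaker echoes at lags 6 (0.36) and 9 (0.23); the remaining lags stay at or below 0.06.
The dominant spike at lag 3 indicates a seasonal period of 3.

3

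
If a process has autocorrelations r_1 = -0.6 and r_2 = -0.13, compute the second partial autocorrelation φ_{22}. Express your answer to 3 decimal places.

φ_{22} = (r_2 − r_1²) / (1 − r_1²)
r_1² = (-0.6)² = 0.36
Numerator = -0.13 − 0.3600 = -0.4900; denominator = 1 − 0.3600 = 0.6400
φ_{22} = -0.4900 / 0.6400 = -0.766

-0.766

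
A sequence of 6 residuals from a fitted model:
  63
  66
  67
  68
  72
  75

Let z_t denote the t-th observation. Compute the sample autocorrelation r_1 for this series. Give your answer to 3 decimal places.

0.420

Mean z̄ = (63 + 66 + 67 + 68 + 72 + 75)/6 = 68.5000
Deviations from mean: -5.5000, -2.5000, -1.5000, -0.5000, 3.5000, 6.5000
Σ(z_t−z̄)(z_{t+1}−z̄) = (13.7500) + (3.7500) + (0.7500) + (-1.7500) + (22.7500) = 39.2500
Denominator Σ(z_t−z̄)² = 93.5000
r_1 = 39.2500 / 93.5000 = 0.420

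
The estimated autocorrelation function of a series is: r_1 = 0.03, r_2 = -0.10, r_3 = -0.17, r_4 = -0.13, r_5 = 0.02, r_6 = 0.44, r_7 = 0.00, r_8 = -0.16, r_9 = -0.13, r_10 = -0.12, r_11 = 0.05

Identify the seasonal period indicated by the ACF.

6

The largest autocorrelation is r_6 = 0.44; the remaining lags stay at or below 0.05.
The dominant spike at lag 6 indicates a seasonal period of 6.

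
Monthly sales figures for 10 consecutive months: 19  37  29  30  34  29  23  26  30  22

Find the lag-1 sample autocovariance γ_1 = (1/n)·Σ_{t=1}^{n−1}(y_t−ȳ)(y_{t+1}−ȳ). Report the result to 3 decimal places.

Mean ȳ = (19 + 37 + 29 + 30 + 34 + 29 + 23 + 26 + 30 + 22)/10 = 27.9000
Σ_{t=1}^{9}(y_t−ȳ)(y_{t+1}−ȳ) = -61.6100
γ_1 = -61.6100 / 10 = -6.161

-6.161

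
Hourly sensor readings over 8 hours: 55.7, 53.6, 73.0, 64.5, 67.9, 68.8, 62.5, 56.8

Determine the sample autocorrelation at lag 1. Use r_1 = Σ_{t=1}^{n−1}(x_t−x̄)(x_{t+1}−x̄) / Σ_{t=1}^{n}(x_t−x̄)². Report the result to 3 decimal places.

Mean x̄ = (55.7 + 53.6 + 73.0 + 64.5 + 67.9 + 68.8 + 62.5 + 56.8)/8 = 62.8500
Deviations from mean: -7.1500, -9.2500, 10.1500, 1.6500, 5.0500, 5.9500, -0.3500, -6.0500
Σ(x_t−x̄)(x_{t+1}−x̄) = (66.1375) + (-93.8875) + (16.7475) + (8.3325) + (30.0475) + (-2.0825) + (2.1175) = 27.4125
Denominator Σ(x_t−x̄)² = 340.0600
r_1 = 27.4125 / 340.0600 = 0.081

0.081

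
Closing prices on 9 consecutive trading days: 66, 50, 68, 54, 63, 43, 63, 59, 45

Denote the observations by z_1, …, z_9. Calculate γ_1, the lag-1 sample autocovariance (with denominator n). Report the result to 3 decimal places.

Mean z̄ = (66 + 50 + 68 + 54 + 63 + 43 + 63 + 59 + 45)/9 = 56.7778
Σ_{t=1}^{8}(z_t−z̄)(z_{t+1}−z̄) = -370.8272
γ_1 = -370.8272 / 9 = -41.203

-41.203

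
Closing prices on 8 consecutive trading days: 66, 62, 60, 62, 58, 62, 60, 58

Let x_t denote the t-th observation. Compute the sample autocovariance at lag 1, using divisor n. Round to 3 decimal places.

Mean x̄ = (66 + 62 + 60 + 62 + 58 + 62 + 60 + 58)/8 = 61.0000
Deviations: 5.0000, 1.0000, -1.0000, 1.0000, -3.0000, 1.0000, -1.0000, -3.0000
Σ_{t=1}^{7}(x_t−x̄)(x_{t+1}−x̄) = -1.0000
γ_1 = -1.0000 / 8 = -0.125

-0.125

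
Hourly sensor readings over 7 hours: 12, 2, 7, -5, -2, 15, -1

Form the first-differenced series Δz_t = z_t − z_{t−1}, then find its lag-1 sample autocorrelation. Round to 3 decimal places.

First differences Δz: -10, 5, -12, 3, 17, -16
Mean of differences = -2.1667
Numerator Σ(Δz_t−Δz̄)(Δz_{t+1}−Δz̄) = -343.5278
Denominator Σ(Δz_t−Δz̄)² = 794.8333
r_1(Δz) = -343.5278 / 794.8333 = -0.432

-0.432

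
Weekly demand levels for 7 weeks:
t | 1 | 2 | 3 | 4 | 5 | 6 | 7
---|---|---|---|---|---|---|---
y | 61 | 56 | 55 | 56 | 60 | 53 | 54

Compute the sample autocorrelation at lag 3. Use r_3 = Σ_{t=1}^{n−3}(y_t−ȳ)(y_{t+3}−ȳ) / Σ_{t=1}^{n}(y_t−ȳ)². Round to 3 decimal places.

Mean ȳ = (61 + 56 + 55 + 56 + 60 + 53 + 54)/7 = 56.4286
Deviations from mean: 4.5714, -0.4286, -1.4286, -0.4286, 3.5714, -3.4286, -2.4286
Numerator Σ_{t=1}^{4}(y_t−ȳ)(y_{t+3}−ȳ) = 2.4490
Denominator Σ(y_t−ȳ)² = 53.7143
r_3 = 2.4490 / 53.7143 = 0.046

0.046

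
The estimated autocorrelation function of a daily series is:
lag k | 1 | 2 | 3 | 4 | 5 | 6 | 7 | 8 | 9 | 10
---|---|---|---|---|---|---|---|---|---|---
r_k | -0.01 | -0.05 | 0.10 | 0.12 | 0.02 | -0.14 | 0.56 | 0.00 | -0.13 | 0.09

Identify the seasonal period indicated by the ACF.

7

The largest autocorrelation is r_7 = 0.56; the remaining lags stay at or below 0.12.
The dominant spike at lag 7 indicates a seasonal period of 7.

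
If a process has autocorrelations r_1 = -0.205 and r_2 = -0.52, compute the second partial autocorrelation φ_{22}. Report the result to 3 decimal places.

φ_{22} = (r_2 − r_1²) / (1 − r_1²)
r_1² = (-0.205)² = 0.042025
Numerator = -0.52 − 0.0420 = -0.5620; denominator = 1 − 0.0420 = 0.9580
φ_{22} = -0.5620 / 0.9580 = -0.587

-0.587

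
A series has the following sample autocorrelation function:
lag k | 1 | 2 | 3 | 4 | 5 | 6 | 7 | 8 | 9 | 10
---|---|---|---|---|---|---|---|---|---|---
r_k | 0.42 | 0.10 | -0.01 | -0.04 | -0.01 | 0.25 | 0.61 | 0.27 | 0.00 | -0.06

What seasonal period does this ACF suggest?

7

The largest autocorrelation is r_7 = 0.61; the remaining lags stay at or below 0.42. The elevated value at lag 1 (0.42), dropping to 0.10 at lag 2, reflects decaying short-term dependence rather than seasonality.
The dominant spike at lag 7 indicates a seasonal period of 7.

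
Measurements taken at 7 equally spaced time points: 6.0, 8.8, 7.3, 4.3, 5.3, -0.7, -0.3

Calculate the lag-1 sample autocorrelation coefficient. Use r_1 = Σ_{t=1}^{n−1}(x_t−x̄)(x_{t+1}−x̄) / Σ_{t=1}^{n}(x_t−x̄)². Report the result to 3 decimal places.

Mean x̄ = (6.0 + 8.8 + 7.3 + 4.3 + 5.3 − 0.7 − 0.3)/7 = 4.3857
Σ(x_t−x̄)(x_{t+1}−x̄) = (7.1259) + (12.8645) + (-0.2498) + (-0.0784) + (-4.6498) + (23.8302) = 38.8427
Denominator Σ(x_t−x̄)² = 79.2486
r_1 = 38.8427 / 79.2486 = 0.490

0.490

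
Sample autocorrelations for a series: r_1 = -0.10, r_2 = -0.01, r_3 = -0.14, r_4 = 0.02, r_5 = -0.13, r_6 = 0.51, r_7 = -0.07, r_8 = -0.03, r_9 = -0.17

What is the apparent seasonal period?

The largest autocorrelation is r_6 = 0.51; the remaining lags stay at or below 0.02.
The dominant spike at lag 6 indicates a seasonal period of 6.

6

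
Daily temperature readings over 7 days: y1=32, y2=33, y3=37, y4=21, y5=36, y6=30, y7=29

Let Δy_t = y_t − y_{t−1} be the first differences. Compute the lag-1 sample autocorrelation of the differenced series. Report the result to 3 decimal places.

First differences Δy: 1, 4, -16, 15, -6, -1
Mean of differences = -0.5000
Numerator Σ(Δy_t−Δȳ)(Δy_{t+1}−Δȳ) = -385.7500
Denominator Σ(Δy_t−Δȳ)² = 533.5000
r_1(Δy) = -385.7500 / 533.5000 = -0.723

-0.723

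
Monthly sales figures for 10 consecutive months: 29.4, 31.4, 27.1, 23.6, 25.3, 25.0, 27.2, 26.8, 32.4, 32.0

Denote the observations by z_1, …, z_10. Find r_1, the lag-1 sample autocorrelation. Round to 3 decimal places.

Mean z̄ = (29.4 + 31.4 + 27.1 + 23.6 + 25.3 + 25.0 + 27.2 + 26.8 + 32.4 + 32.0)/10 = 28.0200
Numerator Σ_{t=1}^{9}(z_t−z̄)(z_{t+1}−z̄) = 41.4236
Denominator Σ(z_t−z̄)² = 87.4160
r_1 = 41.4236 / 87.4160 = 0.474

0.474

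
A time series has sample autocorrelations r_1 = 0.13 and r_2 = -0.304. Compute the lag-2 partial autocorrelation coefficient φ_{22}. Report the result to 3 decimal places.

-0.326

φ_{22} = (r_2 − r_1²) / (1 − r_1²)
r_1² = (0.13)² = 0.0169
Numerator = -0.304 − 0.0169 = -0.3209; denominator = 1 − 0.0169 = 0.9831
φ_{22} = -0.3209 / 0.9831 = -0.326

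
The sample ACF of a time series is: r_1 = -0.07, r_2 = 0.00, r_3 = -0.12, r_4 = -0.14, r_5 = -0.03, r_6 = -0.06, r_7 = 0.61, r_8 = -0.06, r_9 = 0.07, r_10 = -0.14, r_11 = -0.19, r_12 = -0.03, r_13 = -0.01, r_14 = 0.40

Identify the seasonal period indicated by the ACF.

The largest autocorrelation is r_7 = 0.61, with a weaker echo at lag 14 (0.40); the remaining lags stay at or below 0.07.
The dominant spike at lag 7 indicates a seasonal period of 7.

7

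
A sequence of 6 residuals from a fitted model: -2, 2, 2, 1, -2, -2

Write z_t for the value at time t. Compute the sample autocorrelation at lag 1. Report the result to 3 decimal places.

0.215

Mean z̄ = (-2 + 2 + 2 + 1 − 2 − 2)/6 = -0.1667
Σ(z_t−z̄)(z_{t+1}−z̄) = (-3.9722) + (4.6944) + (2.5278) + (-2.1389) + (3.3611) = 4.4722
Denominator Σ(z_t−z̄)² = 20.8333
r_1 = 4.4722 / 20.8333 = 0.215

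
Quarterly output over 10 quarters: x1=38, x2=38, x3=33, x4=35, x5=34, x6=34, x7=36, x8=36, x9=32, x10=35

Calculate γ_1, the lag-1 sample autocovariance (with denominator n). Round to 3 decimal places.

Mean x̄ = (38 + 38 + 33 + 35 + 34 + 34 + 36 + 36 + 32 + 35)/10 = 35.1000
Σ_{t=1}^{9}(x_t−x̄)(x_{t+1}−x̄) = 1.1900
γ_1 = 1.1900 / 10 = 0.119

0.119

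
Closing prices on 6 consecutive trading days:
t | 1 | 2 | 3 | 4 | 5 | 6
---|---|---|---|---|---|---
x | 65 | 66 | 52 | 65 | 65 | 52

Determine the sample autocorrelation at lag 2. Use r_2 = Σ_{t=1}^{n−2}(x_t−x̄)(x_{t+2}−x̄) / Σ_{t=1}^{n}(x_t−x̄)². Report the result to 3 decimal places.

Mean x̄ = (65 + 66 + 52 + 65 + 65 + 52)/6 = 60.8333
Deviations from mean: 4.1667, 5.1667, -8.8333, 4.1667, 4.1667, -8.8333
Σ(x_t−x̄)(x_{t+2}−x̄) = (-36.8056) + (21.5278) + (-36.8056) + (-36.8056) = -88.8889
Denominator Σ(x_t−x̄)² = 234.8333
r_2 = -88.8889 / 234.8333 = -0.379

-0.379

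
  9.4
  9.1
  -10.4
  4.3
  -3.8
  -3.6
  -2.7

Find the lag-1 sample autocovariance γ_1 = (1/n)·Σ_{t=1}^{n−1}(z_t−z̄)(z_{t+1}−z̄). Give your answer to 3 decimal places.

-6.489

Mean z̄ = (9.4 + 9.1 − 10.4 + 4.3 − 3.8 − 3.6 − 2.7)/7 = 0.3286
Deviations: 9.0714, 8.7714, -10.7286, 3.9714, -4.1286, -3.9286, -3.0286
Σ_{t=1}^{6}(z_t−z̄)(z_{t+1}−z̄) = -45.4222
γ_1 = -45.4222 / 7 = -6.489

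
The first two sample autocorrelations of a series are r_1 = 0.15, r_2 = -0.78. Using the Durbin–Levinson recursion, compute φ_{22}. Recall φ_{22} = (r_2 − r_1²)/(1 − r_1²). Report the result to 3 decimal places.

φ_{22} = (r_2 − r_1²) / (1 − r_1²)
r_1² = (0.15)² = 0.0225
Numerator = -0.78 − 0.0225 = -0.8025; denominator = 1 − 0.0225 = 0.9775
φ_{22} = -0.8025 / 0.9775 = -0.821

-0.821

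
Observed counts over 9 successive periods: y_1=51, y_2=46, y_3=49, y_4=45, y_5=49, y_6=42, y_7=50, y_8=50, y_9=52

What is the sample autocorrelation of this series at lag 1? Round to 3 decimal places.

Mean ȳ = (51 + 46 + 49 + 45 + 49 + 42 + 50 + 50 + 52)/9 = 48.2222
Numerator Σ_{t=1}^{8}(y_t−ȳ)(y_{t+1}−ȳ) = -18.9383
Denominator Σ(y_t−ȳ)² = 83.5556
r_1 = -18.9383 / 83.5556 = -0.227

-0.227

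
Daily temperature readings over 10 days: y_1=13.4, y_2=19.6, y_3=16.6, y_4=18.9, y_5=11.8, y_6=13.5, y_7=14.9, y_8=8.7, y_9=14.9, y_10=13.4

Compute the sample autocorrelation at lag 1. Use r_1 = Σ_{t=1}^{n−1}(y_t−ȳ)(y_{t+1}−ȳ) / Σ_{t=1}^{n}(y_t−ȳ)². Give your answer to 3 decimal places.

Mean ȳ = (13.4 + 19.6 + 16.6 + 18.9 + 11.8 + 13.5 + 14.9 + 8.7 + 14.9 + 13.4)/10 = 14.5700
Numerator Σ_{t=1}^{9}(y_t−ȳ)(y_{t+1}−ȳ) = -0.5279
Denominator Σ(y_t−ȳ)² = 94.4010
r_1 = -0.5279 / 94.4010 = -0.006

-0.006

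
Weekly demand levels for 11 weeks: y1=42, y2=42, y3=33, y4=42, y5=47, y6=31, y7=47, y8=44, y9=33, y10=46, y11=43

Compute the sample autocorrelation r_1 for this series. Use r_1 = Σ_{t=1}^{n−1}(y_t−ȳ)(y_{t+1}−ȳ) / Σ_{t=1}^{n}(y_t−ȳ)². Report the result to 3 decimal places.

-0.485

Mean ȳ = (42 + 42 + 33 + 42 + 47 + 31 + 47 + 44 + 33 + 46 + 43)/11 = 40.9091
Numerator Σ_{t=1}^{10}(y_t−ȳ)(y_{t+1}−ȳ) = -165.3719
Denominator Σ(y_t−ȳ)² = 340.9091
r_1 = -165.3719 / 340.9091 = -0.485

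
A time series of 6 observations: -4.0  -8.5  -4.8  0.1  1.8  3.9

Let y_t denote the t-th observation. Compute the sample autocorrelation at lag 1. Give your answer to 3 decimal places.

Mean ȳ = (-4.0 − 8.5 − 4.8 + 0.1 + 1.8 + 3.9)/6 = -1.9167
Deviations from mean: -2.0833, -6.5833, -2.8833, 2.0167, 3.7167, 5.8167
Σ(y_t−ȳ)(y_{t+1}−ȳ) = (13.7153) + (18.9819) + (-5.8147) + (7.4953) + (21.6186) = 55.9964
Denominator Σ(y_t−ȳ)² = 107.7083
r_1 = 55.9964 / 107.7083 = 0.520

0.520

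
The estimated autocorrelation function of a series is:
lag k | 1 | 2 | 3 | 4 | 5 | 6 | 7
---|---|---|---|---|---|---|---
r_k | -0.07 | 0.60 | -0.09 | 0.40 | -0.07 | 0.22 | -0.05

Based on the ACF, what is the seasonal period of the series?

2

The largest autocorrelation is r_2 = 0.60, with weaker echoes at lags 4 (0.40) and 6 (0.22); the remaining lags stay at or below -0.05.
The dominant spike at lag 2 indicates a seasonal period of 2.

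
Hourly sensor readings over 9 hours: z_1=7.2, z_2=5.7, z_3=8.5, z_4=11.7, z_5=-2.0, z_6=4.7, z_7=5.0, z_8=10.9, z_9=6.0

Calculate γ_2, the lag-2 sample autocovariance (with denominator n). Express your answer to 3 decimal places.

-2.663

Mean z̄ = (7.2 + 5.7 + 8.5 + 11.7 − 2.0 + 4.7 + 5.0 + 10.9 + 6.0)/9 = 6.4111
Σ_{t=1}^{7}(z_t−z̄)(z_{t+2}−z̄) = -23.9647
γ_2 = -23.9647 / 9 = -2.663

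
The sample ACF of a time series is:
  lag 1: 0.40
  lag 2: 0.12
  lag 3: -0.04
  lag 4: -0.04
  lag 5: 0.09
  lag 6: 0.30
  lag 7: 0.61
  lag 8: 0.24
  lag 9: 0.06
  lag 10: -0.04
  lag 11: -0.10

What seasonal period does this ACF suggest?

The largest autocorrelation is r_7 = 0.61; the remaining lags stay at or below 0.40. The elevated value at lag 1 (0.40), dropping to 0.12 at lag 2, reflects decaying short-term dependence rather than seasonality.
The dominant spike at lag 7 indicates a seasonal period of 7.

7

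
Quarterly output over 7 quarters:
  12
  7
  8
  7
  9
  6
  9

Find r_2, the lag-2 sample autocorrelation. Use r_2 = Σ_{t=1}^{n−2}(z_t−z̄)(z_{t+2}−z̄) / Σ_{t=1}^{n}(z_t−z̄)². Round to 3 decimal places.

Mean z̄ = (12 + 7 + 8 + 7 + 9 + 6 + 9)/7 = 8.2857
Deviations from mean: 3.7143, -1.2857, -0.2857, -1.2857, 0.7143, -2.2857, 0.7143
Numerator Σ_{t=1}^{5}(z_t−z̄)(z_{t+2}−z̄) = 3.8367
Denominator Σ(z_t−z̄)² = 23.4286
r_2 = 3.8367 / 23.4286 = 0.164

0.164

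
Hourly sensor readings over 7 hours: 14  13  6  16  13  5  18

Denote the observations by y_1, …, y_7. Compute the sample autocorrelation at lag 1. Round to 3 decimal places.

-0.504

Mean ȳ = (14 + 13 + 6 + 16 + 13 + 5 + 18)/7 = 12.1429
Deviations from mean: 1.8571, 0.8571, -6.1429, 3.8571, 0.8571, -7.1429, 5.8571
Σ(y_t−ȳ)(y_{t+1}−ȳ) = (1.5918) + (-5.2653) + (-23.6939) + (3.3061) + (-6.1224) + (-41.8367) = -72.0204
Denominator Σ(y_t−ȳ)² = 142.8571
r_1 = -72.0204 / 142.8571 = -0.504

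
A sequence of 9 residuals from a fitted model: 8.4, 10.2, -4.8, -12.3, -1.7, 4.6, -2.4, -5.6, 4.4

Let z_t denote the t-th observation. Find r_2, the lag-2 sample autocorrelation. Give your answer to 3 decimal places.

Mean z̄ = (8.4 + 10.2 − 4.8 − 12.3 − 1.7 + 4.6 − 2.4 − 5.6 + 4.4)/9 = 0.0889
Numerator Σ_{t=1}^{7}(z_t−z̄)(z_{t+2}−z̄) = -244.9802
Denominator Σ(z_t−z̄)² = 429.3889
r_2 = -244.9802 / 429.3889 = -0.571

-0.571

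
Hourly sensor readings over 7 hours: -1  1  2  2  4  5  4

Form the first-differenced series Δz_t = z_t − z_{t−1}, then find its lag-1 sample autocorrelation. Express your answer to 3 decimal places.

-0.150

First differences Δz: 2, 1, 0, 2, 1, -1
Mean of differences = 0.8333
Numerator Σ(Δz_t−Δz̄)(Δz_{t+1}−Δz̄) = -1.0278
Denominator Σ(Δz_t−Δz̄)² = 6.8333
r_1(Δz) = -1.0278 / 6.8333 = -0.150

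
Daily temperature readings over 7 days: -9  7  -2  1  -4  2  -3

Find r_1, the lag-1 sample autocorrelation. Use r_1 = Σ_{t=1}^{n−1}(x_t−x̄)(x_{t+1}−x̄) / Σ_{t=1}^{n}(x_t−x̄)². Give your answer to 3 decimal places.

-0.605

Mean x̄ = (-9 + 7 − 2 + 1 − 4 + 2 − 3)/7 = -1.1429
Deviations from mean: -7.8571, 8.1429, -0.8571, 2.1429, -2.8571, 3.1429, -1.8571
Numerator Σ_{t=1}^{6}(x_t−x̄)(x_{t+1}−x̄) = -93.7347
Denominator Σ(x_t−x̄)² = 154.8571
r_1 = -93.7347 / 154.8571 = -0.605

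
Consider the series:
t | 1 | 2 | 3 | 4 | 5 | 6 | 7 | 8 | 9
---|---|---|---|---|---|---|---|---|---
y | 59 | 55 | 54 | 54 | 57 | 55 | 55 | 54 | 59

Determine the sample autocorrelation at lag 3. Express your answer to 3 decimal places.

-0.256

Mean ȳ = (59 + 55 + 54 + 54 + 57 + 55 + 55 + 54 + 59)/9 = 55.7778
Numerator Σ_{t=1}^{6}(y_t−ȳ)(y_{t+3}−ȳ) = -8.5926
Denominator Σ(y_t−ȳ)² = 33.5556
r_3 = -8.5926 / 33.5556 = -0.256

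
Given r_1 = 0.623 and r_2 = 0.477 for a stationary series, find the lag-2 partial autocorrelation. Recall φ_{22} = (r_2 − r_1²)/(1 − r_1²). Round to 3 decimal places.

0.145

φ_{22} = (r_2 − r_1²) / (1 − r_1²)
r_1² = (0.623)² = 0.388129
Numerator = 0.477 − 0.3881 = 0.0889; denominator = 1 − 0.3881 = 0.6119
φ_{22} = 0.0889 / 0.6119 = 0.145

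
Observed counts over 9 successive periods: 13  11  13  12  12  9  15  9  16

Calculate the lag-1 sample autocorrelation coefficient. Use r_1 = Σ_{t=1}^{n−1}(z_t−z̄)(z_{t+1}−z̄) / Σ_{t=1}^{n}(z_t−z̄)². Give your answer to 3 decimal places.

-0.689

Mean z̄ = (13 + 11 + 13 + 12 + 12 + 9 + 15 + 9 + 16)/9 = 12.2222
Numerator Σ_{t=1}^{8}(z_t−z̄)(z_{t+1}−z̄) = -31.3827
Denominator Σ(z_t−z̄)² = 45.5556
r_1 = -31.3827 / 45.5556 = -0.689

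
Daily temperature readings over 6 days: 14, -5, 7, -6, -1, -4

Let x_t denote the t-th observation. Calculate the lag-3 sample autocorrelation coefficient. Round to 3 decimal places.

-0.342

Mean x̄ = (14 − 5 + 7 − 6 − 1 − 4)/6 = 0.8333
Deviations from mean: 13.1667, -5.8333, 6.1667, -6.8333, -1.8333, -4.8333
Σ(x_t−x̄)(x_{t+3}−x̄) = (-89.9722) + (10.6944) + (-29.8056) = -109.0833
Denominator Σ(x_t−x̄)² = 318.8333
r_3 = -109.0833 / 318.8333 = -0.342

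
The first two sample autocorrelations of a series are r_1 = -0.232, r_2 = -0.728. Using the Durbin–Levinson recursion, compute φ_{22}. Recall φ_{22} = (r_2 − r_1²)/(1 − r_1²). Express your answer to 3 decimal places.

φ_{22} = (r_2 − r_1²) / (1 − r_1²)
r_1² = (-0.232)² = 0.053824
Numerator = -0.728 − 0.0538 = -0.7818; denominator = 1 − 0.0538 = 0.9462
φ_{22} = -0.7818 / 0.9462 = -0.826

-0.826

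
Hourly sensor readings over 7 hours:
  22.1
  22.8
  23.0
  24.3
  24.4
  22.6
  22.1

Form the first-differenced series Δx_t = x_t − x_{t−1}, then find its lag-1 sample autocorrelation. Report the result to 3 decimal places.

0.219

First differences Δx: 0.7, 0.2, 1.3, 0.1, -1.8, -0.5
Mean of differences = 0.0000
Numerator Σ(Δx_t−Δx̄)(Δx_{t+1}−Δx̄) = 1.2500
Denominator Σ(Δx_t−Δx̄)² = 5.7200
r_1(Δx) = 1.2500 / 5.7200 = 0.219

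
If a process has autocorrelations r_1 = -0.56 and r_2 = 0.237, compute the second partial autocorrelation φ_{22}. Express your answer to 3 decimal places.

-0.112

φ_{22} = (r_2 − r_1²) / (1 − r_1²)
r_1² = (-0.56)² = 0.3136
Numerator = 0.237 − 0.3136 = -0.0766; denominator = 1 − 0.3136 = 0.6864
φ_{22} = -0.0766 / 0.6864 = -0.112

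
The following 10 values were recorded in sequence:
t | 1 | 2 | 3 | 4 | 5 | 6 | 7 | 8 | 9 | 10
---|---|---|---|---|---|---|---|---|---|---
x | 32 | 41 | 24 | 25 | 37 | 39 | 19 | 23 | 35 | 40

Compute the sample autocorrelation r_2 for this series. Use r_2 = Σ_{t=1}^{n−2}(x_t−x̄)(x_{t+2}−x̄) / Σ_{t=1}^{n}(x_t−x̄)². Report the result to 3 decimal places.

-0.686

Mean x̄ = (32 + 41 + 24 + 25 + 37 + 39 + 19 + 23 + 35 + 40)/10 = 31.5000
Numerator Σ_{t=1}^{8}(x_t−x̄)(x_{t+2}−x̄) = -404.0000
Denominator Σ(x_t−x̄)² = 588.5000
r_2 = -404.0000 / 588.5000 = -0.686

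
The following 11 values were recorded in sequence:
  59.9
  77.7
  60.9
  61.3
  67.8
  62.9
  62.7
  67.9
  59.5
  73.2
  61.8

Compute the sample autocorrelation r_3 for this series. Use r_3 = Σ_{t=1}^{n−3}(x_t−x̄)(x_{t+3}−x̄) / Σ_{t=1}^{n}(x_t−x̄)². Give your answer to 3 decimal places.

0.180

Mean x̄ = (59.9 + 77.7 + 60.9 + 61.3 + 67.8 + 62.9 + 62.7 + 67.9 + 59.5 + 73.2 + 61.8)/11 = 65.0545
Numerator Σ_{t=1}^{8}(x_t−x̄)(x_{t+3}−x̄) = 63.2020
Denominator Σ(x_t−x̄)² = 351.4473
r_3 = 63.2020 / 351.4473 = 0.180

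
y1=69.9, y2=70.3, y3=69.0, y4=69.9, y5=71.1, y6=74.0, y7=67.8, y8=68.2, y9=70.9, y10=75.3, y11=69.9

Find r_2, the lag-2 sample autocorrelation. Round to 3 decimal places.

-0.461

Mean ȳ = (69.9 + 70.3 + 69.0 + 69.9 + 71.1 + 74.0 + 67.8 + 68.2 + 70.9 + 75.3 + 69.9)/11 = 70.5727
Numerator Σ_{t=1}^{9}(y_t−ȳ)(y_{t+2}−ȳ) = -23.8315
Denominator Σ(y_t−ȳ)² = 51.7018
r_2 = -23.8315 / 51.7018 = -0.461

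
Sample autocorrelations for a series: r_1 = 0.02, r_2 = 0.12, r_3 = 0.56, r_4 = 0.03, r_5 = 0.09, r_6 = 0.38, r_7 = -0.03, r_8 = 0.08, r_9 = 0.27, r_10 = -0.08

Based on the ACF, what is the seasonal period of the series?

3

The largest autocorrelation is r_3 = 0.56, with weaker echoes at lags 6 (0.38) and 9 (0.27); the remaining lags stay at or below 0.12.
The dominant spike at lag 3 indicates a seasonal period of 3.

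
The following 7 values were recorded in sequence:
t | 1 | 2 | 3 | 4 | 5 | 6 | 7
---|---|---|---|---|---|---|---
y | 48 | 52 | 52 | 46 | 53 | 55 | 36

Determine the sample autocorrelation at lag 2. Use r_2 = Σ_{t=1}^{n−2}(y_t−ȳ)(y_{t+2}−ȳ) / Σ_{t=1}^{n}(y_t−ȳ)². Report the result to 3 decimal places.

Mean ȳ = (48 + 52 + 52 + 46 + 53 + 55 + 36)/7 = 48.8571
Deviations from mean: -0.8571, 3.1429, 3.1429, -2.8571, 4.1429, 6.1429, -12.8571
Numerator Σ_{t=1}^{5}(y_t−ȳ)(y_{t+2}−ȳ) = -69.4694
Denominator Σ(y_t−ȳ)² = 248.8571
r_2 = -69.4694 / 248.8571 = -0.279

-0.279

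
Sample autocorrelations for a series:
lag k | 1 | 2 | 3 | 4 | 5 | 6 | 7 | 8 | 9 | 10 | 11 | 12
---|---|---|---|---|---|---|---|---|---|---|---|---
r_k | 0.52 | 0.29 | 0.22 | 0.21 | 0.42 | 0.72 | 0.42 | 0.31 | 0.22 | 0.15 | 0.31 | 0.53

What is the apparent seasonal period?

The largest autocorrelation is r_6 = 0.72, with a weaker echo at lag 12 (0.53); the remaining lags stay at or below 0.52. The elevated value at lag 1 (0.52), dropping to 0.29 at lag 2, reflects decaying short-term dependence rather than seasonality.
The dominant spike at lag 6 indicates a seasonal period of 6.

6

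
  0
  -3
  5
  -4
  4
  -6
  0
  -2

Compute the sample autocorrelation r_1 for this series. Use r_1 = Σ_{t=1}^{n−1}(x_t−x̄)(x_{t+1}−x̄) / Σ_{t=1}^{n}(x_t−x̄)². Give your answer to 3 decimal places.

-0.774

Mean x̄ = (0 − 3 + 5 − 4 + 4 − 6 + 0 − 2)/8 = -0.7500
Deviations from mean: 0.7500, -2.2500, 5.7500, -3.2500, 4.7500, -5.2500, 0.7500, -1.2500
Σ(x_t−x̄)(x_{t+1}−x̄) = (-1.6875) + (-12.9375) + (-18.6875) + (-15.4375) + (-24.9375) + (-3.9375) + (-0.9375) = -78.5625
Denominator Σ(x_t−x̄)² = 101.5000
r_1 = -78.5625 / 101.5000 = -0.774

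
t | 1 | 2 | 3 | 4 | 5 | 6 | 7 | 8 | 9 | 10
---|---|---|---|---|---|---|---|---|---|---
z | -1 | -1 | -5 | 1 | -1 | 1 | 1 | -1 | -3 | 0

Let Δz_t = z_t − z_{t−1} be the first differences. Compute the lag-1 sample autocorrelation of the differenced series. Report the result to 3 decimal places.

-0.544

First differences Δz: 0, -4, 6, -2, 2, 0, -2, -2, 3
Mean of differences = 0.1111
Numerator Σ(Δz_t−Δz̄)(Δz_{t+1}−Δz̄) = -41.7901
Denominator Σ(Δz_t−Δz̄)² = 76.8889
r_1(Δz) = -41.7901 / 76.8889 = -0.544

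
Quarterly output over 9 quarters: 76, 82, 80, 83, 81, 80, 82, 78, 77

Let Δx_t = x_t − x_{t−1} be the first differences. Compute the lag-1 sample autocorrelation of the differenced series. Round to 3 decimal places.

First differences Δx: 6, -2, 3, -2, -1, 2, -4, -1
Mean of differences = 0.1250
Numerator Σ(Δx_t−Δx̄)(Δx_{t+1}−Δx̄) = -27.5156
Denominator Σ(Δx_t−Δx̄)² = 74.8750
r_1(Δx) = -27.5156 / 74.8750 = -0.367

-0.367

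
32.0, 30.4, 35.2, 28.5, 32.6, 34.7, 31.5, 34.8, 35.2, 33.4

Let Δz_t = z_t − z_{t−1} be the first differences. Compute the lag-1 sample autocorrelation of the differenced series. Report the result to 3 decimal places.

-0.656

First differences Δz: -1.6, 4.8, -6.7, 4.1, 2.1, -3.2, 3.3, 0.4, -1.8
Mean of differences = 0.1556
Numerator Σ(Δz_t−Δz̄)(Δz_{t+1}−Δz̄) = -76.1509
Denominator Σ(Δz_t−Δz̄)² = 116.0222
r_1(Δz) = -76.1509 / 116.0222 = -0.656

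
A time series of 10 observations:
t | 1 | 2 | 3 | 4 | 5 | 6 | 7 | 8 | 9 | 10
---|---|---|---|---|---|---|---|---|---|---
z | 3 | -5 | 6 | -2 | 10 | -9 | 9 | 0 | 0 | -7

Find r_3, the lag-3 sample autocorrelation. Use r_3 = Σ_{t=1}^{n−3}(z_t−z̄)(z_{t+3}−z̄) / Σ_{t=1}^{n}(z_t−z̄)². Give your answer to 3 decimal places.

Mean z̄ = (3 − 5 + 6 − 2 + 10 − 9 + 9 + 0 + 0 − 7)/10 = 0.5000
Σ(z_t−z̄)(z_{t+3}−z̄) = (-6.2500) + (-52.2500) + (-52.2500) + (-21.2500) + (-4.7500) + (4.7500) + (-63.7500) = -195.7500
Denominator Σ(z_t−z̄)² = 382.5000
r_3 = -195.7500 / 382.5000 = -0.512

-0.512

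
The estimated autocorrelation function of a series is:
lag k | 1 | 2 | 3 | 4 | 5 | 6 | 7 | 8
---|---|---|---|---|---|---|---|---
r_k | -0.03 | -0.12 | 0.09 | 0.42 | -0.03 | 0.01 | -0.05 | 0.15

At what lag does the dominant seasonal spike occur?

The largest autocorrelation is r_4 = 0.42, with a weaker echo at lag 8 (0.15); the remaining lags stay at or below 0.09.
The dominant spike at lag 4 indicates a seasonal period of 4.

4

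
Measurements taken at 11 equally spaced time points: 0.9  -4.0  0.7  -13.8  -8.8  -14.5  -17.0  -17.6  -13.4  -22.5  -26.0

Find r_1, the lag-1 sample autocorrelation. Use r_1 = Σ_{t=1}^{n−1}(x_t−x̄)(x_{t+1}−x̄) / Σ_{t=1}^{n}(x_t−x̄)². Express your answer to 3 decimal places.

0.487

Mean x̄ = (0.9 − 4.0 + 0.7 − 13.8 − 8.8 − 14.5 − 17.0 − 17.6 − 13.4 − 22.5 − 26.0)/11 = -12.3636
Numerator Σ_{t=1}^{10}(x_t−x̄)(x_{t+1}−x̄) = 377.0332
Denominator Σ(x_t−x̄)² = 774.5455
r_1 = 377.0332 / 774.5455 = 0.487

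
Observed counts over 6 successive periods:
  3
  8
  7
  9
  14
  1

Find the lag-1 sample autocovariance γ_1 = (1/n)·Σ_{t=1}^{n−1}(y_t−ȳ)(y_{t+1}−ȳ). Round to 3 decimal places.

-5.333

Mean ȳ = (3 + 8 + 7 + 9 + 14 + 1)/6 = 7.0000
Σ_{t=1}^{5}(y_t−ȳ)(y_{t+1}−ȳ) = -32.0000
γ_1 = -32.0000 / 6 = -5.333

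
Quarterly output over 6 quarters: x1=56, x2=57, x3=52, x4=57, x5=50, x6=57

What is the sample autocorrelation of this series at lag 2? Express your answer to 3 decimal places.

Mean x̄ = (56 + 57 + 52 + 57 + 50 + 57)/6 = 54.8333
Σ(x_t−x̄)(x_{t+2}−x̄) = (-3.3056) + (4.6944) + (13.6944) + (4.6944) = 19.7778
Denominator Σ(x_t−x̄)² = 46.8333
r_2 = 19.7778 / 46.8333 = 0.422

0.422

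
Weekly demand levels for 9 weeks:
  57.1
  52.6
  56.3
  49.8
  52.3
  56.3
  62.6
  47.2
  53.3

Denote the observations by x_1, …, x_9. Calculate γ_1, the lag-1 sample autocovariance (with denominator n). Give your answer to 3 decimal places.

Mean x̄ = (57.1 + 52.6 + 56.3 + 49.8 + 52.3 + 56.3 + 62.6 + 47.2 + 53.3)/9 = 54.1667
Σ_{t=1}^{8}(x_t−x̄)(x_{t+1}−x̄) = -47.8078
γ_1 = -47.8078 / 9 = -5.312

-5.312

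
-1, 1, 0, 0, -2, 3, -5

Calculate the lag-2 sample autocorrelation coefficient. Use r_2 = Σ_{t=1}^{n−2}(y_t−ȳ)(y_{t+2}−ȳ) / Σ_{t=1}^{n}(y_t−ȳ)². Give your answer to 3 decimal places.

Mean ȳ = (-1 + 1 + 0 + 0 − 2 + 3 − 5)/7 = -0.5714
Deviations from mean: -0.4286, 1.5714, 0.5714, 0.5714, -1.4286, 3.5714, -4.4286
Numerator Σ_{t=1}^{5}(y_t−ȳ)(y_{t+2}−ȳ) = 8.2041
Denominator Σ(y_t−ȳ)² = 37.7143
r_2 = 8.2041 / 37.7143 = 0.218

0.218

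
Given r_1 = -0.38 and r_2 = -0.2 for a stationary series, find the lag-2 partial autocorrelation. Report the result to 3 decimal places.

φ_{22} = (r_2 − r_1²) / (1 − r_1²)
r_1² = (-0.38)² = 0.1444
Numerator = -0.2 − 0.1444 = -0.3444; denominator = 1 − 0.1444 = 0.8556
φ_{22} = -0.3444 / 0.8556 = -0.403

-0.403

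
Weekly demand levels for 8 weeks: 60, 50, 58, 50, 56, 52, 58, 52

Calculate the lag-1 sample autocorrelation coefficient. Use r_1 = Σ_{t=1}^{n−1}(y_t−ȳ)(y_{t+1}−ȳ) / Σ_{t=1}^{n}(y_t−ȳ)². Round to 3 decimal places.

-0.766

Mean ȳ = (60 + 50 + 58 + 50 + 56 + 52 + 58 + 52)/8 = 54.5000
Deviations from mean: 5.5000, -4.5000, 3.5000, -4.5000, 1.5000, -2.5000, 3.5000, -2.5000
Σ(y_t−ȳ)(y_{t+1}−ȳ) = (-24.7500) + (-15.7500) + (-15.7500) + (-6.7500) + (-3.7500) + (-8.7500) + (-8.7500) = -84.2500
Denominator Σ(y_t−ȳ)² = 110.0000
r_1 = -84.2500 / 110.0000 = -0.766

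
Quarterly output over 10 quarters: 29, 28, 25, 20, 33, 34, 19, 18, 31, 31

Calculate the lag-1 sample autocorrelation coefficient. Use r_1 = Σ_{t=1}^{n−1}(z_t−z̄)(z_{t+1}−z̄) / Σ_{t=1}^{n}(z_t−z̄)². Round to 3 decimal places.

0.026

Mean z̄ = (29 + 28 + 25 + 20 + 33 + 34 + 19 + 18 + 31 + 31)/10 = 26.8000
Numerator Σ_{t=1}^{9}(z_t−z̄)(z_{t+1}−z̄) = 8.3600
Denominator Σ(z_t−z̄)² = 319.6000
r_1 = 8.3600 / 319.6000 = 0.026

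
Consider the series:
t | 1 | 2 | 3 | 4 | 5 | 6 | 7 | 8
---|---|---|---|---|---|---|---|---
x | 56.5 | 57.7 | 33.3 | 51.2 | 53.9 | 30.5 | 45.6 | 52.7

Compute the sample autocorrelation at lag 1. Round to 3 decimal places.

-0.218

Mean x̄ = (56.5 + 57.7 + 33.3 + 51.2 + 53.9 + 30.5 + 45.6 + 52.7)/8 = 47.6750
Deviations from mean: 8.8250, 10.0250, -14.3750, 3.5250, 6.2250, -17.1750, -2.0750, 5.0250
Σ(x_t−x̄)(x_{t+1}−x̄) = (88.4706) + (-144.1094) + (-50.6719) + (21.9431) + (-106.9144) + (35.6381) + (-10.4269) = -166.0706
Denominator Σ(x_t−x̄)² = 760.7350
r_1 = -166.0706 / 760.7350 = -0.218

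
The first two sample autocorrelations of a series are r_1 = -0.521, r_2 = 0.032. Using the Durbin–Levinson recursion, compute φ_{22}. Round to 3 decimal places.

-0.329

φ_{22} = (r_2 − r_1²) / (1 − r_1²)
r_1² = (-0.521)² = 0.271441
Numerator = 0.032 − 0.2714 = -0.2394; denominator = 1 − 0.2714 = 0.7286
φ_{22} = -0.2394 / 0.7286 = -0.329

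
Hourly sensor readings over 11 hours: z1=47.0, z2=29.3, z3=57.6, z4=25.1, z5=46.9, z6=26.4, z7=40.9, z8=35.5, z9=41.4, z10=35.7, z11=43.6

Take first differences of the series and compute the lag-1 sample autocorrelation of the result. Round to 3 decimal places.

-0.891

First differences Δz: -17.7, 28.3, -32.5, 21.8, -20.5, 14.5, -5.4, 5.9, -5.7, 7.9
Mean of differences = -0.3400
Numerator Σ(Δz_t−Δz̄)(Δz_{t+1}−Δz̄) = -3060.0696
Denominator Σ(Δz_t−Δz̄)² = 3433.8840
r_1(Δz) = -3060.0696 / 3433.8840 = -0.891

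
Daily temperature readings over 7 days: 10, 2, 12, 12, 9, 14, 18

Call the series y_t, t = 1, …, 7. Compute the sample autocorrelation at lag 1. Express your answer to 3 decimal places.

0.096

Mean ȳ = (10 + 2 + 12 + 12 + 9 + 14 + 18)/7 = 11.0000
Deviations from mean: -1.0000, -9.0000, 1.0000, 1.0000, -2.0000, 3.0000, 7.0000
Numerator Σ_{t=1}^{6}(y_t−ȳ)(y_{t+1}−ȳ) = 14.0000
Denominator Σ(y_t−ȳ)² = 146.0000
r_1 = 14.0000 / 146.0000 = 0.096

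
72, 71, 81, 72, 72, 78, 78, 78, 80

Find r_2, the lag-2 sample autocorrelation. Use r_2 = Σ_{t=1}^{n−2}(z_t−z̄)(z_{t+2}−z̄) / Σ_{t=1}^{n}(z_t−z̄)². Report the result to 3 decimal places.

-0.190

Mean z̄ = (72 + 71 + 81 + 72 + 72 + 78 + 78 + 78 + 80)/9 = 75.7778
Numerator Σ_{t=1}^{7}(z_t−z̄)(z_{t+2}−z̄) = -23.8765
Denominator Σ(z_t−z̄)² = 125.5556
r_2 = -23.8765 / 125.5556 = -0.190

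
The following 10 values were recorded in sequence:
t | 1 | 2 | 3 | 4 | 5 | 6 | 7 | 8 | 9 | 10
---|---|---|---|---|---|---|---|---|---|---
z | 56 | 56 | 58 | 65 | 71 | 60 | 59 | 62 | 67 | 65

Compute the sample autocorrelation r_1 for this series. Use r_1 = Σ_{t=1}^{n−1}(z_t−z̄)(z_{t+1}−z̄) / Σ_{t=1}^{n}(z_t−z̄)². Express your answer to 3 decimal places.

0.348

Mean z̄ = (56 + 56 + 58 + 65 + 71 + 60 + 59 + 62 + 67 + 65)/10 = 61.9000
Numerator Σ_{t=1}^{9}(z_t−z̄)(z_{t+1}−z̄) = 78.1900
Denominator Σ(z_t−z̄)² = 224.9000
r_1 = 78.1900 / 224.9000 = 0.348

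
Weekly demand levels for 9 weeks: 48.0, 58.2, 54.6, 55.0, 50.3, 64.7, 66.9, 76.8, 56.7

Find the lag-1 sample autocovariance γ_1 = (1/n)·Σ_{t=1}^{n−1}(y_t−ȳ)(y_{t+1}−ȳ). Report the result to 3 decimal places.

Mean ȳ = (48.0 + 58.2 + 54.6 + 55.0 + 50.3 + 64.7 + 66.9 + 76.8 + 56.7)/9 = 59.0222
Σ_{t=1}^{8}(y_t−ȳ)(y_{t+1}−ȳ) = 159.5395
γ_1 = 159.5395 / 9 = 17.727

17.727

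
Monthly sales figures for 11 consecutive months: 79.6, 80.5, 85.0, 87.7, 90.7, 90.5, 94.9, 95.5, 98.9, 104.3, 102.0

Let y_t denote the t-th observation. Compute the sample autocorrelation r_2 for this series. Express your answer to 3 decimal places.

0.406

Mean ȳ = (79.6 + 80.5 + 85.0 + 87.7 + 90.7 + 90.5 + 94.9 + 95.5 + 98.9 + 104.3 + 102.0)/11 = 91.7818
Numerator Σ_{t=1}^{9}(y_t−ȳ)(y_{t+2}−ȳ) = 274.5702
Denominator Σ(y_t−ȳ)² = 676.4764
r_2 = 274.5702 / 676.4764 = 0.406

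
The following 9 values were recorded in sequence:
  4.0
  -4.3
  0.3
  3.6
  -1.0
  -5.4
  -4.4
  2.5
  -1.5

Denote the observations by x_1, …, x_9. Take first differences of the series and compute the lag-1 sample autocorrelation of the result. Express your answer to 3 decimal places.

First differences Δx: -8.3, 4.6, 3.3, -4.6, -4.4, 1.0, 6.9, -4.0
Mean of differences = -0.6875
Numerator Σ(Δx_t−Δx̄)(Δx_{t+1}−Δx̄) = -38.8377
Denominator Σ(Δx_t−Δx̄)² = 202.2888
r_1(Δx) = -38.8377 / 202.2888 = -0.192

-0.192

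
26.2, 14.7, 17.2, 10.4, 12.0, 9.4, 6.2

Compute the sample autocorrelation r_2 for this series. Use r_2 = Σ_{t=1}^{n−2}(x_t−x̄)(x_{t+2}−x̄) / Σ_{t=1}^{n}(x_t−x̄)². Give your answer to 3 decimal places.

0.238

Mean x̄ = (26.2 + 14.7 + 17.2 + 10.4 + 12.0 + 9.4 + 6.2)/7 = 13.7286
Deviations from mean: 12.4714, 0.9714, 3.4714, -3.3286, -1.7286, -4.3286, -7.5286
Numerator Σ_{t=1}^{5}(x_t−x̄)(x_{t+2}−x̄) = 61.4812
Denominator Σ(x_t−x̄)² = 258.0143
r_2 = 61.4812 / 258.0143 = 0.238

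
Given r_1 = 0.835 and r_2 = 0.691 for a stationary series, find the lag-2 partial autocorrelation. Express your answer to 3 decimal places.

φ_{22} = (r_2 − r_1²) / (1 − r_1²)
r_1² = (0.835)² = 0.697225
Numerator = 0.691 − 0.6972 = -0.0062; denominator = 1 − 0.6972 = 0.3028
φ_{22} = -0.0062 / 0.3028 = -0.021

-0.021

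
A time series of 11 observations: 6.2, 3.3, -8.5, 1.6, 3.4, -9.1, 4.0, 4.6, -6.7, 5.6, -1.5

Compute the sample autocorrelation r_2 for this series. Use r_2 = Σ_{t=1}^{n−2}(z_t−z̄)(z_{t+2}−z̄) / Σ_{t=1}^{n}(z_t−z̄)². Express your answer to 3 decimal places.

Mean z̄ = (6.2 + 3.3 − 8.5 + 1.6 + 3.4 − 9.1 + 4.0 + 4.6 − 6.7 + 5.6 − 1.5)/11 = 0.2636
Numerator Σ_{t=1}^{9}(z_t−z̄)(z_{t+2}−z̄) = -107.4481
Denominator Σ(z_t−z̄)² = 333.4055
r_2 = -107.4481 / 333.4055 = -0.322

-0.322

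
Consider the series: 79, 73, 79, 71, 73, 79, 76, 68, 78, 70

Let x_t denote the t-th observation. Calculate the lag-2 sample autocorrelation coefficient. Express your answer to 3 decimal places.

0.039

Mean x̄ = (79 + 73 + 79 + 71 + 73 + 79 + 76 + 68 + 78 + 70)/10 = 74.6000
Numerator Σ_{t=1}^{8}(x_t−x̄)(x_{t+2}−x̄) = 6.0800
Denominator Σ(x_t−x̄)² = 154.4000
r_2 = 6.0800 / 154.4000 = 0.039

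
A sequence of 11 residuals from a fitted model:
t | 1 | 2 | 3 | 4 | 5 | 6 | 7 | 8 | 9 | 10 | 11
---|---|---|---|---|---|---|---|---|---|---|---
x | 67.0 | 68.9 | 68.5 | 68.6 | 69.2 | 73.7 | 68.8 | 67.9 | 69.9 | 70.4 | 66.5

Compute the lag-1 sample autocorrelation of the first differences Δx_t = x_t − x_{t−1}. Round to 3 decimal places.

First differences Δx: 1.9, -0.4, 0.1, 0.6, 4.5, -4.9, -0.9, 2.0, 0.5, -3.9
Mean of differences = -0.0500
Numerator Σ(Δx_t−Δx̄)(Δx_{t+1}−Δx̄) = -18.3575
Denominator Σ(Δx_t−Δx̄)² = 68.6450
r_1(Δx) = -18.3575 / 68.6450 = -0.267

-0.267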